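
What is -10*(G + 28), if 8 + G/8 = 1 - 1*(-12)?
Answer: -680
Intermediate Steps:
G = 40 (G = -64 + 8*(1 - 1*(-12)) = -64 + 8*(1 + 12) = -64 + 8*13 = -64 + 104 = 40)
-10*(G + 28) = -10*(40 + 28) = -10*68 = -680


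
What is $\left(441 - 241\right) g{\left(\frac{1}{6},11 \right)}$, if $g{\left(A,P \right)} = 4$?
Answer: $800$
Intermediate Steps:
$\left(441 - 241\right) g{\left(\frac{1}{6},11 \right)} = \left(441 - 241\right) 4 = 200 \cdot 4 = 800$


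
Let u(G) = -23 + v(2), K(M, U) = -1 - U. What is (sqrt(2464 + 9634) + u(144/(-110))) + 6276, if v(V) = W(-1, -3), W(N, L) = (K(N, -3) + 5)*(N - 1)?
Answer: 6239 + sqrt(12098) ≈ 6349.0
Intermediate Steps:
W(N, L) = -7 + 7*N (W(N, L) = ((-1 - 1*(-3)) + 5)*(N - 1) = ((-1 + 3) + 5)*(-1 + N) = (2 + 5)*(-1 + N) = 7*(-1 + N) = -7 + 7*N)
v(V) = -14 (v(V) = -7 + 7*(-1) = -7 - 7 = -14)
u(G) = -37 (u(G) = -23 - 14 = -37)
(sqrt(2464 + 9634) + u(144/(-110))) + 6276 = (sqrt(2464 + 9634) - 37) + 6276 = (sqrt(12098) - 37) + 6276 = (-37 + sqrt(12098)) + 6276 = 6239 + sqrt(12098)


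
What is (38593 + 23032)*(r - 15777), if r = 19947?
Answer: 256976250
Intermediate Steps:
(38593 + 23032)*(r - 15777) = (38593 + 23032)*(19947 - 15777) = 61625*4170 = 256976250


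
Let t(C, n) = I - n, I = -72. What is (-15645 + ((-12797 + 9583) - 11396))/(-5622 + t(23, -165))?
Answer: 10085/1843 ≈ 5.4721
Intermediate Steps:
t(C, n) = -72 - n
(-15645 + ((-12797 + 9583) - 11396))/(-5622 + t(23, -165)) = (-15645 + ((-12797 + 9583) - 11396))/(-5622 + (-72 - 1*(-165))) = (-15645 + (-3214 - 11396))/(-5622 + (-72 + 165)) = (-15645 - 14610)/(-5622 + 93) = -30255/(-5529) = -30255*(-1/5529) = 10085/1843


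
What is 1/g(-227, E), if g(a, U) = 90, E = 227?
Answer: 1/90 ≈ 0.011111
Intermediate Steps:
1/g(-227, E) = 1/90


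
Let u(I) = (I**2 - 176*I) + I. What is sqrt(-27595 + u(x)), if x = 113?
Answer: I*sqrt(34601) ≈ 186.01*I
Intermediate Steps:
u(I) = I**2 - 175*I
sqrt(-27595 + u(x)) = sqrt(-27595 + 113*(-175 + 113)) = sqrt(-27595 + 113*(-62)) = sqrt(-27595 - 7006) = sqrt(-34601) = I*sqrt(34601)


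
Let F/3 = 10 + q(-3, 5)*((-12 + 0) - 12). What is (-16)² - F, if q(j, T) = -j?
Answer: 442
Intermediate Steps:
F = -186 (F = 3*(10 + (-1*(-3))*((-12 + 0) - 12)) = 3*(10 + 3*(-12 - 12)) = 3*(10 + 3*(-24)) = 3*(10 - 72) = 3*(-62) = -186)
(-16)² - F = (-16)² - 1*(-186) = 256 + 186 = 442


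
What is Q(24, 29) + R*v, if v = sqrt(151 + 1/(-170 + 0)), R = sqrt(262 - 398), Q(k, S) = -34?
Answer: -34 + 2*I*sqrt(128345)/5 ≈ -34.0 + 143.3*I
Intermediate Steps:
R = 2*I*sqrt(34) (R = sqrt(-136) = 2*I*sqrt(34) ≈ 11.662*I)
v = sqrt(4363730)/170 (v = sqrt(151 + 1/(-170)) = sqrt(151 - 1/170) = sqrt(25669/170) = sqrt(4363730)/170 ≈ 12.288)
Q(24, 29) + R*v = -34 + (2*I*sqrt(34))*(sqrt(4363730)/170) = -34 + 2*I*sqrt(128345)/5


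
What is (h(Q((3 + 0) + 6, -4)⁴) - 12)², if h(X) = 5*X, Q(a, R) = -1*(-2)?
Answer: 4624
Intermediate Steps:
Q(a, R) = 2
(h(Q((3 + 0) + 6, -4)⁴) - 12)² = (5*2⁴ - 12)² = (5*16 - 12)² = (80 - 12)² = 68² = 4624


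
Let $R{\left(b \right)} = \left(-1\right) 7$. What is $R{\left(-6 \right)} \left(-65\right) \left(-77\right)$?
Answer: $-35035$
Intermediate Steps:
$R{\left(b \right)} = -7$
$R{\left(-6 \right)} \left(-65\right) \left(-77\right) = \left(-7\right) \left(-65\right) \left(-77\right) = 455 \left(-77\right) = -35035$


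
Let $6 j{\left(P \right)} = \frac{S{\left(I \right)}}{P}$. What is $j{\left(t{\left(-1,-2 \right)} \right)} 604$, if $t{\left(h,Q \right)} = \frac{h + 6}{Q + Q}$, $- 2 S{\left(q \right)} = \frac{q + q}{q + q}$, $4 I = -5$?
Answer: $\frac{604}{15} \approx 40.267$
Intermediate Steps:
$I = - \frac{5}{4}$ ($I = \frac{1}{4} \left(-5\right) = - \frac{5}{4} \approx -1.25$)
$S{\left(q \right)} = - \frac{1}{2}$ ($S{\left(q \right)} = - \frac{\left(q + q\right) \frac{1}{q + q}}{2} = - \frac{2 q \frac{1}{2 q}}{2} = \left(- \frac{1}{2}\right) 1 = - \frac{1}{2}$)
$t{\left(h,Q \right)} = \frac{6 + h}{2 Q}$
$j{\left(P \right)} = - \frac{1}{12 P}$ ($j{\left(P \right)} = \frac{\left(- \frac{1}{2}\right) \frac{1}{P}}{6} = - \frac{1}{12 P}$)
$j{\left(t{\left(-1,-2 \right)} \right)} 604 = - \frac{1}{12 \frac{6 - 1}{2 \left(-2\right)}} 604 = - \frac{1}{12 \cdot \frac{1}{2} \left(- \frac{1}{2}\right) 5} \cdot 604 = - \frac{1}{12 \left(- \frac{5}{4}\right)} 604 = \left(- \frac{1}{12}\right) \left(- \frac{4}{5}\right) 604 = \frac{1}{15} \cdot 604 = \frac{604}{15}$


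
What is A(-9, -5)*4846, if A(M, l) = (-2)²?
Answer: 19384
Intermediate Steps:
A(M, l) = 4
A(-9, -5)*4846 = 4*4846 = 19384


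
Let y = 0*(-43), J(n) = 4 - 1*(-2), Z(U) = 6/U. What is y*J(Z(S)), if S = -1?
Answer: 0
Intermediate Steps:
J(n) = 6 (J(n) = 4 + 2 = 6)
y = 0
y*J(Z(S)) = 0*6 = 0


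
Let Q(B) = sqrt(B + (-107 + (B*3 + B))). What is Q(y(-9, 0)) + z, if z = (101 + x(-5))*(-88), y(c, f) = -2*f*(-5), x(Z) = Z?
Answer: -8448 + I*sqrt(107) ≈ -8448.0 + 10.344*I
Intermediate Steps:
y(c, f) = 10*f
Q(B) = sqrt(-107 + 5*B) (Q(B) = sqrt(B + (-107 + (3*B + B))) = sqrt(B + (-107 + 4*B)) = sqrt(-107 + 5*B))
z = -8448 (z = (101 - 5)*(-88) = 96*(-88) = -8448)
Q(y(-9, 0)) + z = sqrt(-107 + 5*(10*0)) - 8448 = sqrt(-107 + 5*0) - 8448 = sqrt(-107 + 0) - 8448 = sqrt(-107) - 8448 = I*sqrt(107) - 8448 = -8448 + I*sqrt(107)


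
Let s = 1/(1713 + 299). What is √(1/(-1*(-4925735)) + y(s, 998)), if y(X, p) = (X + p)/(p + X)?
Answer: 258*√364504390/4925735 ≈ 1.0000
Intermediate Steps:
s = 1/2012 ≈ 0.00049702
y(X, p) = 1 (y(X, p) = (X + p)/(X + p) = 1)
√(1/(-1*(-4925735)) + y(s, 998)) = √(1/(-1*(-4925735)) + 1) = √(1/4925735 + 1) = √(4925736/4925735) = 258*√364504390/4925735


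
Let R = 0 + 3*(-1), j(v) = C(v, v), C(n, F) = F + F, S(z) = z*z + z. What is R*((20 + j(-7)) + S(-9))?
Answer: -234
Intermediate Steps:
S(z) = z + z**2 (S(z) = z**2 + z = z + z**2)
C(n, F) = 2*F
j(v) = 2*v
R = -3 (R = 0 - 3 = -3)
R*((20 + j(-7)) + S(-9)) = -3*((20 + 2*(-7)) - 9*(1 - 9)) = -3*((20 - 14) - 9*(-8)) = -3*(6 + 72) = -3*78 = -234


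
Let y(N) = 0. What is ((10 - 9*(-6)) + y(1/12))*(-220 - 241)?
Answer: -29504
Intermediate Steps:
((10 - 9*(-6)) + y(1/12))*(-220 - 241) = ((10 - 9*(-6)) + 0)*(-220 - 241) = ((10 + 54) + 0)*(-461) = (64 + 0)*(-461) = 64*(-461) = -29504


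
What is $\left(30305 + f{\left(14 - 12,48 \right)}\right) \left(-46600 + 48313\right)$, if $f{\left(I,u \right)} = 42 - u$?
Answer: $51902187$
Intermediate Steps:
$\left(30305 + f{\left(14 - 12,48 \right)}\right) \left(-46600 + 48313\right) = \left(30305 + \left(42 - 48\right)\right) \left(-46600 + 48313\right) = \left(30305 + \left(42 - 48\right)\right) 1713 = \left(30305 - 6\right) 1713 = 30299 \cdot 1713 = 51902187$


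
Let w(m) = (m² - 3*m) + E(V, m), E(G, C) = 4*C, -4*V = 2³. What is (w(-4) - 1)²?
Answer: 121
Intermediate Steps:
V = -2 (V = -¼*2³ = -¼*8 = -2)
w(m) = m + m² (w(m) = (m² - 3*m) + 4*m = m + m²)
(w(-4) - 1)² = (-4*(1 - 4) - 1)² = (-4*(-3) - 1)² = (12 - 1)² = 11² = 121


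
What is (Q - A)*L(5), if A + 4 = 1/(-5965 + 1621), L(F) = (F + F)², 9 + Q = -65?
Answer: -7601975/1086 ≈ -7000.0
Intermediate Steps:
Q = -74 (Q = -9 - 65 = -74)
L(F) = 4*F² (L(F) = (2*F)² = 4*F²)
A = -17377/4344 (A = -4 + 1/(-5965 + 1621) = -4 + 1/(-4344) = -4 - 1/4344 = -17377/4344 ≈ -4.0002)
(Q - A)*L(5) = (-74 - 1*(-17377/4344))*(4*5²) = (-74 + 17377/4344)*(4*25) = -304079/4344*100 = -7601975/1086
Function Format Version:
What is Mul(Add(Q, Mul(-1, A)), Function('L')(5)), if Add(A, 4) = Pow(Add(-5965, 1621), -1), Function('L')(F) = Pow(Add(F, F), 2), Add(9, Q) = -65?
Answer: Rational(-7601975, 1086) ≈ -7000.0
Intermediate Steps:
Q = -74 (Q = Add(-9, -65) = -74)
Function('L')(F) = Mul(4, Pow(F, 2)) (Function('L')(F) = Pow(Mul(2, F), 2) = Mul(4, Pow(F, 2)))
A = Rational(-17377, 4344) (A = Add(-4, Pow(Add(-5965, 1621), -1)) = Add(-4, Pow(-4344, -1)) = Add(-4, Rational(-1, 4344)) = Rational(-17377, 4344) ≈ -4.0002)
Mul(Add(Q, Mul(-1, A)), Function('L')(5)) = Mul(Add(-74, Mul(-1, Rational(-17377, 4344))), Mul(4, Pow(5, 2))) = Mul(Add(-74, Rational(17377, 4344)), Mul(4, 25)) = Mul(Rational(-304079, 4344), 100) = Rational(-7601975, 1086)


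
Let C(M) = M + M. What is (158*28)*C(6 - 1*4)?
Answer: 17696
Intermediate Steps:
C(M) = 2*M
(158*28)*C(6 - 1*4) = (158*28)*(2*(6 - 1*4)) = 4424*(2*(6 - 4)) = 4424*(2*2) = 4424*4 = 17696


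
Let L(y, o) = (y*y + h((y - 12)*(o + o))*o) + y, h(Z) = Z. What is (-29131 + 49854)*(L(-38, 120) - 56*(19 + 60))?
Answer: -29903662014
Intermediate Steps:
L(y, o) = y + y² + 2*o²*(-12 + y) (L(y, o) = (y*y + ((y - 12)*(o + o))*o) + y = (y² + ((-12 + y)*(2*o))*o) + y = (y² + (2*o*(-12 + y))*o) + y = (y² + 2*o²*(-12 + y)) + y = y + y² + 2*o²*(-12 + y))
(-29131 + 49854)*(L(-38, 120) - 56*(19 + 60)) = (-29131 + 49854)*((-38 + (-38)² + 2*120²*(-12 - 38)) - 56*(19 + 60)) = 20723*((-38 + 1444 + 2*14400*(-50)) - 56*79) = 20723*((-38 + 1444 - 1440000) - 4424) = 20723*(-1438594 - 4424) = 20723*(-1443018) = -29903662014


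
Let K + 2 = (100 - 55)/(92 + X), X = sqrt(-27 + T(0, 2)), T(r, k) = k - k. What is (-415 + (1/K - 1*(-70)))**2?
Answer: 2*(-1147811111*I + 99601431*sqrt(3))/(-19213*I + 1668*sqrt(3)) ≈ 1.1948e+5 - 8.32*I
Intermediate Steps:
T(r, k) = 0
X = 3*I*sqrt(3) (X = sqrt(-27 + 0) = sqrt(-27) = 3*I*sqrt(3) ≈ 5.1962*I)
K = -2 + 45/(92 + 3*I*sqrt(3)) (K = -2 + (100 - 55)/(92 + 3*I*sqrt(3)) = -2 + 45/(92 + 3*I*sqrt(3)) ≈ -1.5124 - 0.027538*I)
(-415 + (1/K - 1*(-70)))**2 = (-415 + (1/((-6*sqrt(3) + 139*I)/(-92*I + 3*sqrt(3))) - 1*(-70)))**2 = (-415 + ((-92*I + 3*sqrt(3))/(-6*sqrt(3) + 139*I) + 70))**2 = (-415 + (70 + (-92*I + 3*sqrt(3))/(-6*sqrt(3) + 139*I)))**2 = (-345 + (-92*I + 3*sqrt(3))/(-6*sqrt(3) + 139*I))**2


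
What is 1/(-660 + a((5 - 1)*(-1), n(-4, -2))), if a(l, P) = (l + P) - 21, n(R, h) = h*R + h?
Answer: -1/679 ≈ -0.0014728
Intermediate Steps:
n(R, h) = h + R*h (n(R, h) = R*h + h = h + R*h)
a(l, P) = -21 + P + l (a(l, P) = (P + l) - 21 = -21 + P + l)
1/(-660 + a((5 - 1)*(-1), n(-4, -2))) = 1/(-660 + (-21 - 2*(1 - 4) + (5 - 1)*(-1))) = 1/(-660 + (-21 - 2*(-3) + 4*(-1))) = 1/(-660 + (-21 + 6 - 4)) = 1/(-660 - 19) = 1/(-679) = -1/679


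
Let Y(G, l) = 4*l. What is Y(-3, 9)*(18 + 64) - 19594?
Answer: -16642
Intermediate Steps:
Y(-3, 9)*(18 + 64) - 19594 = (4*9)*(18 + 64) - 19594 = 36*82 - 19594 = 2952 - 19594 = -16642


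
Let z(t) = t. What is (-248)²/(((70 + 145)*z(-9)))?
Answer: -61504/1935 ≈ -31.785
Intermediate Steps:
(-248)²/(((70 + 145)*z(-9))) = (-248)²/(((70 + 145)*(-9))) = 61504/((215*(-9))) = 61504/(-1935) = 61504*(-1/1935) = -61504/1935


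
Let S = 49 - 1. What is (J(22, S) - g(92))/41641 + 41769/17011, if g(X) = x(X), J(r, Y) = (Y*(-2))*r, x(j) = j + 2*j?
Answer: 1698680661/708355051 ≈ 2.3981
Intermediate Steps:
x(j) = 3*j
S = 48
J(r, Y) = -2*Y*r (J(r, Y) = (-2*Y)*r = -2*Y*r)
g(X) = 3*X
(J(22, S) - g(92))/41641 + 41769/17011 = (-2*48*22 - 3*92)/41641 + 41769/17011 = (-2112 - 1*276)*(1/41641) + 41769*(1/17011) = (-2112 - 276)*(1/41641) + 41769/17011 = -2388*1/41641 + 41769/17011 = -2388/41641 + 41769/17011 = 1698680661/708355051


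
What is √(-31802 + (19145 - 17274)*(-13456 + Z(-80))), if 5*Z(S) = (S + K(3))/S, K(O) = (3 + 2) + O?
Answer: I*√2520764122/10 ≈ 5020.7*I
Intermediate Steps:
K(O) = 5 + O
Z(S) = (8 + S)/(5*S) (Z(S) = ((S + (5 + 3))/S)/5 = ((S + 8)/S)/5 = ((8 + S)/S)/5 = (8 + S)/(5*S))
√(-31802 + (19145 - 17274)*(-13456 + Z(-80))) = √(-31802 + (19145 - 17274)*(-13456 + (⅕)*(8 - 80)/(-80))) = √(-31802 + 1871*(-13456 + (⅕)*(-1/80)*(-72))) = √(-31802 + 1871*(-13456 + 9/50)) = √(-31802 + 1871*(-672791/50)) = √(-31802 - 1258791961/50) = √(-1260382061/50) = I*√2520764122/10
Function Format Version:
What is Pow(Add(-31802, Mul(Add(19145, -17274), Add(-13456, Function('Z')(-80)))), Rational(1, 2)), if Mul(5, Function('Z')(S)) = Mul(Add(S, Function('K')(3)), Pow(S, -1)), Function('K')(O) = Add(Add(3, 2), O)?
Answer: Mul(Rational(1, 10), I, Pow(2520764122, Rational(1, 2))) ≈ Mul(5020.7, I)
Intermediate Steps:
Function('K')(O) = Add(5, O)
Function('Z')(S) = Mul(Rational(1, 5), Pow(S, -1), Add(8, S)) (Function('Z')(S) = Mul(Rational(1, 5), Mul(Add(S, Add(5, 3)), Pow(S, -1))) = Mul(Rational(1, 5), Mul(Add(S, 8), Pow(S, -1))) = Mul(Rational(1, 5), Mul(Add(8, S), Pow(S, -1))) = Mul(Rational(1, 5), Mul(Pow(S, -1), Add(8, S))) = Mul(Rational(1, 5), Pow(S, -1), Add(8, S)))
Pow(Add(-31802, Mul(Add(19145, -17274), Add(-13456, Function('Z')(-80)))), Rational(1, 2)) = Pow(Add(-31802, Mul(Add(19145, -17274), Add(-13456, Mul(Rational(1, 5), Pow(-80, -1), Add(8, -80))))), Rational(1, 2)) = Pow(Add(-31802, Mul(1871, Add(-13456, Mul(Rational(1, 5), Rational(-1, 80), -72)))), Rational(1, 2)) = Pow(Add(-31802, Mul(1871, Add(-13456, Rational(9, 50)))), Rational(1, 2)) = Pow(Add(-31802, Mul(1871, Rational(-672791, 50))), Rational(1, 2)) = Pow(Add(-31802, Rational(-1258791961, 50)), Rational(1, 2)) = Pow(Rational(-1260382061, 50), Rational(1, 2)) = Mul(Rational(1, 10), I, Pow(2520764122, Rational(1, 2)))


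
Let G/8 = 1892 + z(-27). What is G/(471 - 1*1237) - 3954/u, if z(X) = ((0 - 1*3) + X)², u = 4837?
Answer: -55533998/1852571 ≈ -29.977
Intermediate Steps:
z(X) = (-3 + X)² (z(X) = ((0 - 3) + X)² = (-3 + X)²)
G = 22336 (G = 8*(1892 + (-3 - 27)²) = 8*(1892 + (-30)²) = 8*(1892 + 900) = 8*2792 = 22336)
G/(471 - 1*1237) - 3954/u = 22336/(471 - 1*1237) - 3954/4837 = 22336/(471 - 1237) - 3954*1/4837 = 22336/(-766) - 3954/4837 = 22336*(-1/766) - 3954/4837 = -11168/383 - 3954/4837 = -55533998/1852571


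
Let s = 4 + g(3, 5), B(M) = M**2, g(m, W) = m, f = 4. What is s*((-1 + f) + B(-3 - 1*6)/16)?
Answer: 903/16 ≈ 56.438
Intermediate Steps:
s = 7 (s = 4 + 3 = 7)
s*((-1 + f) + B(-3 - 1*6)/16) = 7*((-1 + 4) + (-3 - 1*6)**2/16) = 7*(3 + (-3 - 6)**2*(1/16)) = 7*(3 + (-9)**2*(1/16)) = 7*(3 + 81*(1/16)) = 7*(3 + 81/16) = 7*(129/16) = 903/16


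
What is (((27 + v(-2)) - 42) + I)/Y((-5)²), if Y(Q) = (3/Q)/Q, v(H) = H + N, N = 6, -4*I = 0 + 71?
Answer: -71875/12 ≈ -5989.6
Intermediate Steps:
I = -71/4 (I = -(0 + 71)/4 = -¼*71 = -71/4 ≈ -17.750)
v(H) = 6 + H (v(H) = H + 6 = 6 + H)
Y(Q) = 3/Q²
(((27 + v(-2)) - 42) + I)/Y((-5)²) = (((27 + (6 - 2)) - 42) - 71/4)/((3/((-5)²)²)) = (((27 + 4) - 42) - 71/4)/((3/25²)) = ((31 - 42) - 71/4)/((3*(1/625))) = (-11 - 71/4)/(3/625) = (625/3)*(-115/4) = -71875/12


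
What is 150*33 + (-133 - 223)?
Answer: 4594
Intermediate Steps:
150*33 + (-133 - 223) = 4950 - 356 = 4594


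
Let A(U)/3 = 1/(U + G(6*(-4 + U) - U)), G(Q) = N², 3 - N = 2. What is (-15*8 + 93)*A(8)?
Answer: -9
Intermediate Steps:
N = 1 (N = 3 - 1*2 = 3 - 2 = 1)
G(Q) = 1 (G(Q) = 1² = 1)
A(U) = 3/(1 + U) (A(U) = 3/(U + 1) = 3/(1 + U))
(-15*8 + 93)*A(8) = (-15*8 + 93)*(3/(1 + 8)) = (-120 + 93)*(3/9) = -81/9 = -27*⅓ = -9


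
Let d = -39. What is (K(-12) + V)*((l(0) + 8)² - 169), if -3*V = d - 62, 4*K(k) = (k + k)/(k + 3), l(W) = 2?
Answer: -2369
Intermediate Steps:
K(k) = k/(2*(3 + k)) (K(k) = ((k + k)/(k + 3))/4 = ((2*k)/(3 + k))/4 = (2*k/(3 + k))/4 = k/(2*(3 + k)))
V = 101/3 (V = -(-39 - 62)/3 = -⅓*(-101) = 101/3 ≈ 33.667)
(K(-12) + V)*((l(0) + 8)² - 169) = ((½)*(-12)/(3 - 12) + 101/3)*((2 + 8)² - 169) = ((½)*(-12)/(-9) + 101/3)*(10² - 169) = ((½)*(-12)*(-⅑) + 101/3)*(100 - 169) = (⅔ + 101/3)*(-69) = (103/3)*(-69) = -2369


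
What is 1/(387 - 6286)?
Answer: -1/5899 ≈ -0.00016952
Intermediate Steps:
1/(387 - 6286) = 1/(-5899) = -1/5899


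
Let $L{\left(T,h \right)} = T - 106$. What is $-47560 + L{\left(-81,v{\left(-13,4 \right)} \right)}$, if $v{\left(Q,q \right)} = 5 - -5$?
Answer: $-47747$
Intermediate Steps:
$v{\left(Q,q \right)} = 10$ ($v{\left(Q,q \right)} = 5 + 5 = 10$)
$L{\left(T,h \right)} = -106 + T$
$-47560 + L{\left(-81,v{\left(-13,4 \right)} \right)} = -47560 - 187 = -47747$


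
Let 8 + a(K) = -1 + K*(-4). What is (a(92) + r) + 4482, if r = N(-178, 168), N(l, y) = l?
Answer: 3927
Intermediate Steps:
a(K) = -9 - 4*K (a(K) = -8 + (-1 + K*(-4)) = -8 + (-1 - 4*K) = -9 - 4*K)
r = -178
(a(92) + r) + 4482 = ((-9 - 4*92) - 178) + 4482 = ((-9 - 368) - 178) + 4482 = (-377 - 178) + 4482 = -555 + 4482 = 3927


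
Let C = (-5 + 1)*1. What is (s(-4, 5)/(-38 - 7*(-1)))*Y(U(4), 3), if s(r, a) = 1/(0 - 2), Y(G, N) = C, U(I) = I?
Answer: -2/31 ≈ -0.064516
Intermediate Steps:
C = -4 (C = -4*1 = -4)
Y(G, N) = -4
s(r, a) = -1/2 (s(r, a) = 1/(-2) = -1/2)
(s(-4, 5)/(-38 - 7*(-1)))*Y(U(4), 3) = (-1/2/(-38 - 7*(-1)))*(-4) = (-1/2/(-38 + 7))*(-4) = (-1/2/(-31))*(-4) = -1/31*(-1/2)*(-4) = (1/62)*(-4) = -2/31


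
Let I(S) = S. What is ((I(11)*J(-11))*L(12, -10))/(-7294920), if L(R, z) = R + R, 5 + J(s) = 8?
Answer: -33/303955 ≈ -0.00010857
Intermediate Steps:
J(s) = 3 (J(s) = -5 + 8 = 3)
L(R, z) = 2*R
((I(11)*J(-11))*L(12, -10))/(-7294920) = ((11*3)*(2*12))/(-7294920) = (33*24)*(-1/7294920) = 792*(-1/7294920) = -33/303955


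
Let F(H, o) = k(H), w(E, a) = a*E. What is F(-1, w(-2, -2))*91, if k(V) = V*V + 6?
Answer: 637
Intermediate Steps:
k(V) = 6 + V² (k(V) = V² + 6 = 6 + V²)
w(E, a) = E*a
F(H, o) = 6 + H²
F(-1, w(-2, -2))*91 = (6 + (-1)²)*91 = (6 + 1)*91 = 7*91 = 637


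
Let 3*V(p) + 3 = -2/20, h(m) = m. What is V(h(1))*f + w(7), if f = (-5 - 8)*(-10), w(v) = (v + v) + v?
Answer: -340/3 ≈ -113.33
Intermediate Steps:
w(v) = 3*v (w(v) = 2*v + v = 3*v)
V(p) = -31/30 (V(p) = -1 + (-2/20)/3 = -1 + (-2*1/20)/3 = -1 + (⅓)*(-⅒) = -1 - 1/30 = -31/30)
f = 130 (f = -13*(-10) = 130)
V(h(1))*f + w(7) = -31/30*130 + 3*7 = -403/3 + 21 = -340/3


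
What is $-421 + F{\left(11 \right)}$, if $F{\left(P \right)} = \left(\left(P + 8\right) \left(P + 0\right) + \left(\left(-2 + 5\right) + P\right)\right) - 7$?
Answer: $-205$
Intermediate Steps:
$F{\left(P \right)} = -4 + P + P \left(8 + P\right)$ ($F{\left(P \right)} = \left(\left(8 + P\right) P + \left(3 + P\right)\right) - 7 = \left(P \left(8 + P\right) + \left(3 + P\right)\right) - 7 = \left(3 + P + P \left(8 + P\right)\right) - 7 = -4 + P + P \left(8 + P\right)$)
$-421 + F{\left(11 \right)} = -421 + \left(-4 + 11^{2} + 9 \cdot 11\right) = -421 + \left(-4 + 121 + 99\right) = -421 + 216 = -205$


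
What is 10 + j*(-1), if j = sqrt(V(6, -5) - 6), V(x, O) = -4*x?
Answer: 10 - I*sqrt(30) ≈ 10.0 - 5.4772*I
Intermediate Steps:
j = I*sqrt(30) (j = sqrt(-4*6 - 6) = sqrt(-24 - 6) = sqrt(-30) = I*sqrt(30) ≈ 5.4772*I)
10 + j*(-1) = 10 + (I*sqrt(30))*(-1) = 10 - I*sqrt(30)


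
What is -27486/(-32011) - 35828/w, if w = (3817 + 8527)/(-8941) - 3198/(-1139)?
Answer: -5839649433562160/232615966261 ≈ -25104.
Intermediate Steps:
w = 14533502/10183799 (w = 12344*(-1/8941) - 3198*(-1/1139) = -12344/8941 + 3198/1139 = 14533502/10183799 ≈ 1.4271)
-27486/(-32011) - 35828/w = -27486/(-32011) - 35828/14533502/10183799 = -27486*(-1/32011) - 35828*10183799/14533502 = 27486/32011 - 182432575286/7266751 = -5839649433562160/232615966261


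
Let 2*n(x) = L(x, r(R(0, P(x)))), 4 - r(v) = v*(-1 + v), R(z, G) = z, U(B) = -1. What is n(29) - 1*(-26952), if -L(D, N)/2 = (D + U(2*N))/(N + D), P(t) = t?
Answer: 889388/33 ≈ 26951.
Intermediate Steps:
r(v) = 4 - v*(-1 + v)
L(D, N) = -2*(-1 + D)/(D + N) (L(D, N) = -2*(D - 1)/(N + D) = -2*(-1 + D)/(D + N))
n(x) = (1 - x)/(4 + x) (n(x) = (2*(1 - x)/(x + (4 + 0 - 1*0**2)))/2 = (2*(1 - x)/(x + (4 + 0 - 1*0)))/2 = (2*(1 - x)/(x + (4 + 0 + 0)))/2 = (2*(1 - x)/(x + 4))/2 = (2*(1 - x)/(4 + x))/2 = (1 - x)/(4 + x))
n(29) - 1*(-26952) = (1 - 1*29)/(4 + 29) - 1*(-26952) = (1 - 29)/33 + 26952 = (1/33)*(-28) + 26952 = -28/33 + 26952 = 889388/33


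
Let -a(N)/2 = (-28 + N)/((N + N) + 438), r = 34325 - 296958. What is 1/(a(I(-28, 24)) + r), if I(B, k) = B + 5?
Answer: -196/51476017 ≈ -3.8076e-6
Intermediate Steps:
I(B, k) = 5 + B
r = -262633
a(N) = -2*(-28 + N)/(438 + 2*N) (a(N) = -2*(-28 + N)/((N + N) + 438) = -2*(-28 + N)/(2*N + 438) = -2*(-28 + N)/(438 + 2*N))
1/(a(I(-28, 24)) + r) = 1/((28 - (5 - 28))/(219 + (5 - 28)) - 262633) = 1/((28 - 1*(-23))/(219 - 23) - 262633) = 1/((28 + 23)/196 - 262633) = 1/((1/196)*51 - 262633) = 1/(51/196 - 262633) = 1/(-51476017/196) = -196/51476017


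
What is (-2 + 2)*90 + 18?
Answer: 18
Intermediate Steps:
(-2 + 2)*90 + 18 = 0*90 + 18 = 0 + 18 = 18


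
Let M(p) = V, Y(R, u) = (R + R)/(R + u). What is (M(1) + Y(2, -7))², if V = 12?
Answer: 3136/25 ≈ 125.44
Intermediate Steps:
Y(R, u) = 2*R/(R + u) (Y(R, u) = (2*R)/(R + u) = 2*R/(R + u))
M(p) = 12
(M(1) + Y(2, -7))² = (12 + 2*2/(2 - 7))² = (12 + 2*2/(-5))² = (12 + 2*2*(-⅕))² = (12 - ⅘)² = (56/5)² = 3136/25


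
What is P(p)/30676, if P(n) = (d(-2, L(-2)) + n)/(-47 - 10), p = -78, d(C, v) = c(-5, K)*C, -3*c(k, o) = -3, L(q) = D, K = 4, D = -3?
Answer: 20/437133 ≈ 4.5753e-5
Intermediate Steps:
L(q) = -3
c(k, o) = 1 (c(k, o) = -1/3*(-3) = 1)
d(C, v) = C (d(C, v) = 1*C = C)
P(n) = 2/57 - n/57 (P(n) = (-2 + n)/(-47 - 10) = (-2 + n)/(-57) = (-2 + n)*(-1/57) = 2/57 - n/57)
P(p)/30676 = (2/57 - 1/57*(-78))/30676 = (2/57 + 26/19)*(1/30676) = (80/57)*(1/30676) = 20/437133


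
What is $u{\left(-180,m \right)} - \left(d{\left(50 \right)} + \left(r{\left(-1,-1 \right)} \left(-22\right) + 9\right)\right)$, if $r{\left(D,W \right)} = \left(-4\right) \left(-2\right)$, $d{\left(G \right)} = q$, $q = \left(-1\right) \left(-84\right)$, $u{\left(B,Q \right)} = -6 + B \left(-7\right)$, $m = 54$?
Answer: $1337$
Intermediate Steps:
$u{\left(B,Q \right)} = -6 - 7 B$
$q = 84$
$d{\left(G \right)} = 84$
$r{\left(D,W \right)} = 8$
$u{\left(-180,m \right)} - \left(d{\left(50 \right)} + \left(r{\left(-1,-1 \right)} \left(-22\right) + 9\right)\right) = \left(-6 - -1260\right) - \left(84 + \left(8 \left(-22\right) + 9\right)\right) = \left(-6 + 1260\right) - \left(84 + \left(-176 + 9\right)\right) = 1254 - \left(84 - 167\right) = 1254 - -83 = 1254 + 83 = 1337$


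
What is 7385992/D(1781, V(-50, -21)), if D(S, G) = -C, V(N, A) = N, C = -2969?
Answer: 7385992/2969 ≈ 2487.7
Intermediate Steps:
D(S, G) = 2969 (D(S, G) = -1*(-2969) = 2969)
7385992/D(1781, V(-50, -21)) = 7385992/2969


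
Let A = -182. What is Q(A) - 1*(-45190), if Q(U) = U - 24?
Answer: 44984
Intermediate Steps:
Q(U) = -24 + U
Q(A) - 1*(-45190) = (-24 - 182) - 1*(-45190) = -206 + 45190 = 44984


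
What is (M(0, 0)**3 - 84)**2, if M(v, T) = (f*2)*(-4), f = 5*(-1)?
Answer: 4085255056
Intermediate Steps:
f = -5
M(v, T) = 40 (M(v, T) = -5*2*(-4) = -10*(-4) = 40)
(M(0, 0)**3 - 84)**2 = (40**3 - 84)**2 = (64000 - 84)**2 = 63916**2 = 4085255056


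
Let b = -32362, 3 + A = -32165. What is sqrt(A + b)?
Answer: 3*I*sqrt(7170) ≈ 254.03*I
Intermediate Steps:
A = -32168 (A = -3 - 32165 = -32168)
sqrt(A + b) = sqrt(-32168 - 32362) = sqrt(-64530) = 3*I*sqrt(7170)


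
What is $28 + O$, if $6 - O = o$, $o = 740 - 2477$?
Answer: $1771$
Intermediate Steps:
$o = -1737$ ($o = 740 - 2477 = -1737$)
$O = 1743$ ($O = 6 - -1737 = 6 + 1737 = 1743$)
$28 + O = 28 + 1743 = 1771$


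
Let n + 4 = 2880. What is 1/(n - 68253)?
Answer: -1/65377 ≈ -1.5296e-5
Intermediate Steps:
n = 2876 (n = -4 + 2880 = 2876)
1/(n - 68253) = 1/(2876 - 68253) = 1/(-65377) = -1/65377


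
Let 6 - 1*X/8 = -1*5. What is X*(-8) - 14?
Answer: -718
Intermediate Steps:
X = 88 (X = 48 - (-8)*5 = 48 - 8*(-5) = 48 + 40 = 88)
X*(-8) - 14 = 88*(-8) - 14 = -704 - 14 = -718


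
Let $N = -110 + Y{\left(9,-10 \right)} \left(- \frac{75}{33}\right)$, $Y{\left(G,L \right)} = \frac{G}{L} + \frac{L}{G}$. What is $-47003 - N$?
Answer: $- \frac{9285719}{198} \approx -46898.0$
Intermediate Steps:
$N = - \frac{20875}{198}$ ($N = -110 + \left(\frac{9}{-10} - \frac{10}{9}\right) \left(- \frac{75}{33}\right) = -110 + \left(9 \left(- \frac{1}{10}\right) - \frac{10}{9}\right) \left(\left(-75\right) \frac{1}{33}\right) = -110 + \left(- \frac{9}{10} - \frac{10}{9}\right) \left(- \frac{25}{11}\right) = -110 - - \frac{905}{198} = -110 + \frac{905}{198} = - \frac{20875}{198} \approx -105.43$)
$-47003 - N = -47003 - - \frac{20875}{198} = -47003 + \frac{20875}{198} = - \frac{9285719}{198}$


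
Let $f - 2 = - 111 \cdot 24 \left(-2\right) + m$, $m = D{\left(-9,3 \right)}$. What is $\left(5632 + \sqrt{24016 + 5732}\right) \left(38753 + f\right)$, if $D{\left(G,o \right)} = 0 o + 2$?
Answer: $248286720 + 88170 \sqrt{7437} \approx 2.5589 \cdot 10^{8}$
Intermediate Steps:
$D{\left(G,o \right)} = 2$ ($D{\left(G,o \right)} = 0 + 2 = 2$)
$m = 2$
$f = 5332$ ($f = 2 - \left(-2 + 111 \cdot 24 \left(-2\right)\right) = 2 + \left(\left(-111\right) \left(-48\right) + 2\right) = 2 + \left(5328 + 2\right) = 2 + 5330 = 5332$)
$\left(5632 + \sqrt{24016 + 5732}\right) \left(38753 + f\right) = \left(5632 + \sqrt{24016 + 5732}\right) \left(38753 + 5332\right) = \left(5632 + \sqrt{29748}\right) 44085 = \left(5632 + 2 \sqrt{7437}\right) 44085 = 248286720 + 88170 \sqrt{7437}$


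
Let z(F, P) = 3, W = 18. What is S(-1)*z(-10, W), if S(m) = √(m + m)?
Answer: 3*I*√2 ≈ 4.2426*I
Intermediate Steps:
S(m) = √2*√m (S(m) = √(2*m) = √2*√m)
S(-1)*z(-10, W) = (√2*√(-1))*3 = (√2*I)*3 = (I*√2)*3 = 3*I*√2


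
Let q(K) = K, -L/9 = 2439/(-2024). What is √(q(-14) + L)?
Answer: I*√3230810/1012 ≈ 1.7761*I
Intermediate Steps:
L = 21951/2024 (L = -21951/(-2024) = -21951*(-1)/2024 = -9*(-2439/2024) = 21951/2024 ≈ 10.845)
√(q(-14) + L) = √(-14 + 21951/2024) = √(-6385/2024) = I*√3230810/1012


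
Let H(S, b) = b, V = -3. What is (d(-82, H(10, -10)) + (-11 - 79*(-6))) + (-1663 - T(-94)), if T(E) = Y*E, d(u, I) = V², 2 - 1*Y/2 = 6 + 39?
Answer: -9275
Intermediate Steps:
Y = -86 (Y = 4 - 2*(6 + 39) = 4 - 2*45 = 4 - 90 = -86)
d(u, I) = 9 (d(u, I) = (-3)² = 9)
T(E) = -86*E
(d(-82, H(10, -10)) + (-11 - 79*(-6))) + (-1663 - T(-94)) = (9 + (-11 - 79*(-6))) + (-1663 - (-86)*(-94)) = (9 + (-11 + 474)) + (-1663 - 1*8084) = (9 + 463) + (-1663 - 8084) = 472 - 9747 = -9275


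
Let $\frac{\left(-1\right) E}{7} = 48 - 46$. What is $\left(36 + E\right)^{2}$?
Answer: $484$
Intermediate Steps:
$E = -14$ ($E = - 7 \left(48 - 46\right) = \left(-7\right) 2 = -14$)
$\left(36 + E\right)^{2} = \left(36 - 14\right)^{2} = 22^{2} = 484$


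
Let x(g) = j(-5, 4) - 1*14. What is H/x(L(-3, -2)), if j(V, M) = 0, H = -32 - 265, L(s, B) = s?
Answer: 297/14 ≈ 21.214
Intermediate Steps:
H = -297
x(g) = -14 (x(g) = 0 - 1*14 = 0 - 14 = -14)
H/x(L(-3, -2)) = -297/(-14) = -297*(-1/14) = 297/14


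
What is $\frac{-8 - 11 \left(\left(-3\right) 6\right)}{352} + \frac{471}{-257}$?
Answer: $- \frac{58481}{45232} \approx -1.2929$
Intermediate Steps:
$\frac{-8 - 11 \left(\left(-3\right) 6\right)}{352} + \frac{471}{-257} = \left(-8 - -198\right) \frac{1}{352} + 471 \left(- \frac{1}{257}\right) = \left(-8 + 198\right) \frac{1}{352} - \frac{471}{257} = 190 \cdot \frac{1}{352} - \frac{471}{257} = \frac{95}{176} - \frac{471}{257} = - \frac{58481}{45232}$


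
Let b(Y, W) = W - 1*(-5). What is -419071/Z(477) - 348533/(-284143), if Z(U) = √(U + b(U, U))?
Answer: 348533/284143 - 419071*√959/959 ≈ -13531.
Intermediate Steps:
b(Y, W) = 5 + W (b(Y, W) = W + 5 = 5 + W)
Z(U) = √(5 + 2*U) (Z(U) = √(U + (5 + U)) = √(5 + 2*U))
-419071/Z(477) - 348533/(-284143) = -419071/√(5 + 2*477) - 348533/(-284143) = -419071/√(5 + 954) - 348533*(-1/284143) = -419071*√959/959 + 348533/284143 = 348533/284143 - 419071*√959/959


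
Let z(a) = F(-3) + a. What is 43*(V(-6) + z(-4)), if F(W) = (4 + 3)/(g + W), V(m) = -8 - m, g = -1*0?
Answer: -1075/3 ≈ -358.33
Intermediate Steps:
g = 0
F(W) = 7/W (F(W) = (4 + 3)/(0 + W) = 7/W)
z(a) = -7/3 + a (z(a) = 7/(-3) + a = 7*(-⅓) + a = -7/3 + a)
43*(V(-6) + z(-4)) = 43*((-8 - 1*(-6)) + (-7/3 - 4)) = 43*((-8 + 6) - 19/3) = 43*(-2 - 19/3) = 43*(-25/3) = -1075/3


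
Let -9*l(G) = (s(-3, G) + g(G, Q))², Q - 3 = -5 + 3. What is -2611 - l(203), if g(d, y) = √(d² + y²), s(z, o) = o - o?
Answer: 17711/9 ≈ 1967.9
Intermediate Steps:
s(z, o) = 0
Q = 1 (Q = 3 + (-5 + 3) = 3 - 2 = 1)
l(G) = -⅑ - G²/9 (l(G) = -(0 + √(G² + 1²))²/9 = -(0 + √(G² + 1))²/9 = -(0 + √(1 + G²))²/9 = -(⅑ + G²/9) = -(1 + G²)/9 = -⅑ - G²/9)
-2611 - l(203) = -2611 - (-⅑ - ⅑*203²) = -2611 - (-⅑ - ⅑*41209) = -2611 - (-⅑ - 41209/9) = -2611 - 1*(-41210/9) = -2611 + 41210/9 = 17711/9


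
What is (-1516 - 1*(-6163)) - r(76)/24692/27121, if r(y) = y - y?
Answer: 4647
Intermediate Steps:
r(y) = 0
(-1516 - 1*(-6163)) - r(76)/24692/27121 = (-1516 - 1*(-6163)) - 0/24692/27121 = (-1516 + 6163) - 0*(1/24692)/27121 = 4647 - 0/27121 = 4647 - 1*0 = 4647 + 0 = 4647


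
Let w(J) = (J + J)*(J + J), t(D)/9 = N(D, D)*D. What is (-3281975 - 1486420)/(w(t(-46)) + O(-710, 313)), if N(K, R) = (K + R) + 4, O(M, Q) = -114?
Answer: -1589465/1769720794 ≈ -0.00089814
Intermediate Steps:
N(K, R) = 4 + K + R
t(D) = 9*D*(4 + 2*D) (t(D) = 9*((4 + D + D)*D) = 9*((4 + 2*D)*D) = 9*(D*(4 + 2*D)) = 9*D*(4 + 2*D))
w(J) = 4*J**2 (w(J) = (2*J)*(2*J) = 4*J**2)
(-3281975 - 1486420)/(w(t(-46)) + O(-710, 313)) = (-3281975 - 1486420)/(4*(18*(-46)*(2 - 46))**2 - 114) = -4768395/(4*(18*(-46)*(-44))**2 - 114) = -4768395/(4*36432**2 - 114) = -4768395/(4*1327290624 - 114) = -4768395/(5309162496 - 114) = -4768395/5309162382 = -4768395*1/5309162382 = -1589465/1769720794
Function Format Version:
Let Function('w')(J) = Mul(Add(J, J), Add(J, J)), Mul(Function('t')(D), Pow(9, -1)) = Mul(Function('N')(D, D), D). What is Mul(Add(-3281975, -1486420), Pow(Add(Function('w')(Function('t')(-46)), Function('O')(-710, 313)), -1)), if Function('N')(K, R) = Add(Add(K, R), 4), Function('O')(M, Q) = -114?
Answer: Rational(-1589465, 1769720794) ≈ -0.00089814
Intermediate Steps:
Function('N')(K, R) = Add(4, K, R)
Function('t')(D) = Mul(9, D, Add(4, Mul(2, D))) (Function('t')(D) = Mul(9, Mul(Add(4, D, D), D)) = Mul(9, Mul(Add(4, Mul(2, D)), D)) = Mul(9, Mul(D, Add(4, Mul(2, D)))) = Mul(9, D, Add(4, Mul(2, D))))
Function('w')(J) = Mul(4, Pow(J, 2)) (Function('w')(J) = Mul(Mul(2, J), Mul(2, J)) = Mul(4, Pow(J, 2)))
Mul(Add(-3281975, -1486420), Pow(Add(Function('w')(Function('t')(-46)), Function('O')(-710, 313)), -1)) = Mul(Add(-3281975, -1486420), Pow(Add(Mul(4, Pow(Mul(18, -46, Add(2, -46)), 2)), -114), -1)) = Mul(-4768395, Pow(Add(Mul(4, Pow(Mul(18, -46, -44), 2)), -114), -1)) = Mul(-4768395, Pow(Add(Mul(4, Pow(36432, 2)), -114), -1)) = Mul(-4768395, Pow(Add(Mul(4, 1327290624), -114), -1)) = Mul(-4768395, Pow(Add(5309162496, -114), -1)) = Mul(-4768395, Pow(5309162382, -1)) = Mul(-4768395, Rational(1, 5309162382)) = Rational(-1589465, 1769720794)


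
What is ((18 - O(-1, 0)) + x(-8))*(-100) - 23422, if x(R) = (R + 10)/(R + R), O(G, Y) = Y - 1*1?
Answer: -50619/2 ≈ -25310.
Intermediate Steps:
O(G, Y) = -1 + Y (O(G, Y) = Y - 1 = -1 + Y)
x(R) = (10 + R)/(2*R) (x(R) = (10 + R)/((2*R)) = (10 + R)*(1/(2*R)) = (10 + R)/(2*R))
((18 - O(-1, 0)) + x(-8))*(-100) - 23422 = ((18 - (-1 + 0)) + (½)*(10 - 8)/(-8))*(-100) - 23422 = ((18 - 1*(-1)) + (½)*(-⅛)*2)*(-100) - 23422 = ((18 + 1) - ⅛)*(-100) - 23422 = (19 - ⅛)*(-100) - 23422 = (151/8)*(-100) - 23422 = -3775/2 - 23422 = -50619/2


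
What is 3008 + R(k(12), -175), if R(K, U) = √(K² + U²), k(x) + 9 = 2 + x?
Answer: 3008 + 5*√1226 ≈ 3183.1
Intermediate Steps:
k(x) = -7 + x (k(x) = -9 + (2 + x) = -7 + x)
3008 + R(k(12), -175) = 3008 + √((-7 + 12)² + (-175)²) = 3008 + √(5² + 30625) = 3008 + √(25 + 30625) = 3008 + √30650 = 3008 + 5*√1226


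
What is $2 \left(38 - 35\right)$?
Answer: $6$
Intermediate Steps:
$2 \left(38 - 35\right) = 2 \cdot 3 = 6$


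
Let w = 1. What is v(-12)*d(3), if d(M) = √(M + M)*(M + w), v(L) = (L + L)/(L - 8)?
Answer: 24*√6/5 ≈ 11.758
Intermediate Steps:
v(L) = 2*L/(-8 + L) (v(L) = (2*L)/(-8 + L) = 2*L/(-8 + L))
d(M) = √2*√M*(1 + M) (d(M) = √(M + M)*(M + 1) = √(2*M)*(1 + M) = (√2*√M)*(1 + M) = √2*√M*(1 + M))
v(-12)*d(3) = (2*(-12)/(-8 - 12))*(√2*√3*(1 + 3)) = (2*(-12)/(-20))*(√2*√3*4) = (2*(-12)*(-1/20))*(4*√6) = 6*(4*√6)/5 = 24*√6/5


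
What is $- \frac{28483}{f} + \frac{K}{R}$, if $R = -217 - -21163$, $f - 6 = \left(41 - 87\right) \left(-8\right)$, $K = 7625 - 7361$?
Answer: $- \frac{99417697}{1305634} \approx -76.145$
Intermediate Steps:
$K = 264$
$f = 374$ ($f = 6 + \left(41 - 87\right) \left(-8\right) = 6 - -368 = 6 + 368 = 374$)
$R = 20946$ ($R = -217 + 21163 = 20946$)
$- \frac{28483}{f} + \frac{K}{R} = - \frac{28483}{374} + \frac{264}{20946} = \left(-28483\right) \frac{1}{374} + 264 \cdot \frac{1}{20946} = - \frac{28483}{374} + \frac{44}{3491} = - \frac{99417697}{1305634}$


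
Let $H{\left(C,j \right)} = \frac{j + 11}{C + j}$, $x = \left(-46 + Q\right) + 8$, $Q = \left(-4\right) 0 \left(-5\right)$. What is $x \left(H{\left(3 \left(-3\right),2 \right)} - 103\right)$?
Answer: $\frac{27892}{7} \approx 3984.6$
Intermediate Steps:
$Q = 0$ ($Q = 0 \left(-5\right) = 0$)
$x = -38$ ($x = \left(-46 + 0\right) + 8 = -46 + 8 = -38$)
$H{\left(C,j \right)} = \frac{11 + j}{C + j}$
$x \left(H{\left(3 \left(-3\right),2 \right)} - 103\right) = - 38 \left(\frac{11 + 2}{3 \left(-3\right) + 2} - 103\right) = - 38 \left(\frac{1}{-9 + 2} \cdot 13 - 103\right) = - 38 \left(\frac{1}{-7} \cdot 13 - 103\right) = - 38 \left(\left(- \frac{1}{7}\right) 13 - 103\right) = - 38 \left(- \frac{13}{7} - 103\right) = \left(-38\right) \left(- \frac{734}{7}\right) = \frac{27892}{7}$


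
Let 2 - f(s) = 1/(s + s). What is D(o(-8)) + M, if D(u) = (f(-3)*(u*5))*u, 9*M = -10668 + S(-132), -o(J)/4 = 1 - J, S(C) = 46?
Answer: 115738/9 ≈ 12860.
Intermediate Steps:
f(s) = 2 - 1/(2*s) (f(s) = 2 - 1/(s + s) = 2 - 1/(2*s))
o(J) = -4 + 4*J (o(J) = -4*(1 - J) = -4 + 4*J)
M = -10622/9 (M = (-10668 + 46)/9 = (⅑)*(-10622) = -10622/9 ≈ -1180.2)
D(u) = 65*u²/6 (D(u) = ((2 - ½/(-3))*(u*5))*u = ((2 - ½*(-⅓))*(5*u))*u = ((2 + ⅙)*(5*u))*u = (13*(5*u)/6)*u = (65*u/6)*u = 65*u²/6)
D(o(-8)) + M = 65*(-4 + 4*(-8))²/6 - 10622/9 = 65*(-4 - 32)²/6 - 10622/9 = (65/6)*(-36)² - 10622/9 = (65/6)*1296 - 10622/9 = 14040 - 10622/9 = 115738/9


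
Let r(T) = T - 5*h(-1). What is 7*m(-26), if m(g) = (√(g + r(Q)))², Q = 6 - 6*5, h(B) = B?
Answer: -315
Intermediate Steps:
Q = -24 (Q = 6 - 1*30 = 6 - 30 = -24)
r(T) = 5 + T (r(T) = T - 5*(-1) = T + 5 = 5 + T)
m(g) = -19 + g (m(g) = (√(g + (5 - 24)))² = (√(g - 19))² = (√(-19 + g))² = -19 + g)
7*m(-26) = 7*(-19 - 26) = 7*(-45) = -315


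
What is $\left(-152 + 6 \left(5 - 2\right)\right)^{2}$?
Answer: $17956$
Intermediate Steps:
$\left(-152 + 6 \left(5 - 2\right)\right)^{2} = \left(-152 + 6 \cdot 3\right)^{2} = \left(-152 + 18\right)^{2} = \left(-134\right)^{2} = 17956$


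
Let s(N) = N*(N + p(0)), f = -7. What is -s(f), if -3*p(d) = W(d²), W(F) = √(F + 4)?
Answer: -161/3 ≈ -53.667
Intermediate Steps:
W(F) = √(4 + F)
p(d) = -√(4 + d²)/3
s(N) = N*(-⅔ + N) (s(N) = N*(N - √(4 + 0²)/3) = N*(N - √(4 + 0)/3) = N*(N - √4/3) = N*(N - ⅓*2) = N*(N - ⅔) = N*(-⅔ + N))
-s(f) = -(-7)*(-2 + 3*(-7))/3 = -(-7)*(-2 - 21)/3 = -(-7)*(-23)/3 = -1*161/3 = -161/3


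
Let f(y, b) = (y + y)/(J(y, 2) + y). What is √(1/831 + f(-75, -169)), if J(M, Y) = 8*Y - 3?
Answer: 2*√401588229/25761 ≈ 1.5558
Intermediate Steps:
J(M, Y) = -3 + 8*Y
f(y, b) = 2*y/(13 + y) (f(y, b) = (y + y)/((-3 + 8*2) + y) = (2*y)/((-3 + 16) + y) = (2*y)/(13 + y) = 2*y/(13 + y))
√(1/831 + f(-75, -169)) = √(1/831 + 2*(-75)/(13 - 75)) = √(1/831 + 2*(-75)/(-62)) = √(1/831 + 2*(-75)*(-1/62)) = √(1/831 + 75/31) = √(62356/25761) = 2*√401588229/25761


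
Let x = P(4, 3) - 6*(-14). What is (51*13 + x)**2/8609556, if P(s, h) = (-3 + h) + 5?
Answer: 141376/2152389 ≈ 0.065683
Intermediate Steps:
P(s, h) = 2 + h
x = 89 (x = (2 + 3) - 6*(-14) = 5 + 84 = 89)
(51*13 + x)**2/8609556 = (51*13 + 89)**2/8609556 = (663 + 89)**2*(1/8609556) = 752**2*(1/8609556) = 565504*(1/8609556) = 141376/2152389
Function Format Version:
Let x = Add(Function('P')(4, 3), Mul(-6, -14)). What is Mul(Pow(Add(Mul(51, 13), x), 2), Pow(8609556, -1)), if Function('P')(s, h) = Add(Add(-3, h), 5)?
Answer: Rational(141376, 2152389) ≈ 0.065683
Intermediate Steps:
Function('P')(s, h) = Add(2, h)
x = 89 (x = Add(Add(2, 3), Mul(-6, -14)) = Add(5, 84) = 89)
Mul(Pow(Add(Mul(51, 13), x), 2), Pow(8609556, -1)) = Mul(Pow(Add(Mul(51, 13), 89), 2), Pow(8609556, -1)) = Mul(Pow(Add(663, 89), 2), Rational(1, 8609556)) = Mul(Pow(752, 2), Rational(1, 8609556)) = Mul(565504, Rational(1, 8609556)) = Rational(141376, 2152389)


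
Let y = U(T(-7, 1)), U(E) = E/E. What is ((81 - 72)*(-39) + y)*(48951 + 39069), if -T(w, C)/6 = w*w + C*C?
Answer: -30807000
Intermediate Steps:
T(w, C) = -6*C² - 6*w² (T(w, C) = -6*(w*w + C*C) = -6*(w² + C²) = -6*(C² + w²) = -6*C² - 6*w²)
U(E) = 1
y = 1
((81 - 72)*(-39) + y)*(48951 + 39069) = ((81 - 72)*(-39) + 1)*(48951 + 39069) = (9*(-39) + 1)*88020 = (-351 + 1)*88020 = -350*88020 = -30807000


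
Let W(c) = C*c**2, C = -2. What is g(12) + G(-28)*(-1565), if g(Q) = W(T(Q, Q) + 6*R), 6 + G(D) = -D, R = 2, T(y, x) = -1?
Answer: -34672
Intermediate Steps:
W(c) = -2*c**2
G(D) = -6 - D
g(Q) = -242 (g(Q) = -2*(-1 + 6*2)**2 = -2*(-1 + 12)**2 = -2*11**2 = -2*121 = -242)
g(12) + G(-28)*(-1565) = -242 + (-6 - 1*(-28))*(-1565) = -242 + (-6 + 28)*(-1565) = -242 + 22*(-1565) = -242 - 34430 = -34672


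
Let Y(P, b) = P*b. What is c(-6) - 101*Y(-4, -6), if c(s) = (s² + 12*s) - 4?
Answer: -2464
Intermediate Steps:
c(s) = -4 + s² + 12*s
c(-6) - 101*Y(-4, -6) = (-4 + (-6)² + 12*(-6)) - (-404)*(-6) = (-4 + 36 - 72) - 101*24 = -40 - 2424 = -2464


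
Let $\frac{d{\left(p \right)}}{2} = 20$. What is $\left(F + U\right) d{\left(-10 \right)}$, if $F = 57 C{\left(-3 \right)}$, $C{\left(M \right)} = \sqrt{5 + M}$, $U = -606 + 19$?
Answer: $-23480 + 2280 \sqrt{2} \approx -20256.0$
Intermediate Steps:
$d{\left(p \right)} = 40$ ($d{\left(p \right)} = 2 \cdot 20 = 40$)
$U = -587$
$F = 57 \sqrt{2}$ ($F = 57 \sqrt{5 - 3} = 57 \sqrt{2} \approx 80.61$)
$\left(F + U\right) d{\left(-10 \right)} = \left(57 \sqrt{2} - 587\right) 40 = \left(-587 + 57 \sqrt{2}\right) 40 = -23480 + 2280 \sqrt{2}$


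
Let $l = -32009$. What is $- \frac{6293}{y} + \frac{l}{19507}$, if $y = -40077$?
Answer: $- \frac{1160067142}{781782039} \approx -1.4839$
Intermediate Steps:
$- \frac{6293}{y} + \frac{l}{19507} = - \frac{6293}{-40077} - \frac{32009}{19507} = \left(-6293\right) \left(- \frac{1}{40077}\right) - \frac{32009}{19507} = \frac{6293}{40077} - \frac{32009}{19507} = - \frac{1160067142}{781782039}$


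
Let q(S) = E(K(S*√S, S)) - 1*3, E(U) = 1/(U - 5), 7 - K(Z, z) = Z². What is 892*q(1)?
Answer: -1784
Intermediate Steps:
K(Z, z) = 7 - Z²
E(U) = 1/(-5 + U)
q(S) = -3 + 1/(2 - S³) (q(S) = 1/(-5 + (7 - (S*√S)²)) - 1*3 = 1/(-5 + (7 - (S^(3/2))²)) - 3 = 1/(-5 + (7 - S³)) - 3 = 1/(2 - S³) - 3 = -3 + 1/(2 - S³))
892*q(1) = 892*((5 - 3*1³)/(-2 + 1³)) = 892*((5 - 3*1)/(-2 + 1)) = 892*((5 - 3)/(-1)) = 892*(-1*2) = 892*(-2) = -1784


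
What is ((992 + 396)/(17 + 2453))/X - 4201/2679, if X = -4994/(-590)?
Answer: -130595275/86963019 ≈ -1.5017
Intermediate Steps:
X = 2497/295 (X = -4994*(-1/590) = 2497/295 ≈ 8.4644)
((992 + 396)/(17 + 2453))/X - 4201/2679 = ((992 + 396)/(17 + 2453))/(2497/295) - 4201/2679 = (1388/2470)*(295/2497) - 4201*1/2679 = (1388*(1/2470))*(295/2497) - 4201/2679 = (694/1235)*(295/2497) - 4201/2679 = 40946/616759 - 4201/2679 = -130595275/86963019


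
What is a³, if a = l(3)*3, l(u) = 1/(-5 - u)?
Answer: -27/512 ≈ -0.052734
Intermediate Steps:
a = -3/8 (a = -1/(5 + 3)*3 = -1/8*3 = -1*⅛*3 = -⅛*3 = -3/8 ≈ -0.37500)
a³ = (-3/8)³ = -27/512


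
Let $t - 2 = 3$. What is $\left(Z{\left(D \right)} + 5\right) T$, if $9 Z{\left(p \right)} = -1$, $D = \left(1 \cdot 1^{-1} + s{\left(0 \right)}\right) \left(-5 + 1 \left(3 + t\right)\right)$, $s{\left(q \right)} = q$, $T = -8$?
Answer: $- \frac{352}{9} \approx -39.111$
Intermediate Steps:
$t = 5$ ($t = 2 + 3 = 5$)
$D = 3$ ($D = \left(1 \cdot 1^{-1} + 0\right) \left(-5 + 1 \left(3 + 5\right)\right) = \left(1 \cdot 1 + 0\right) \left(-5 + 1 \cdot 8\right) = \left(1 + 0\right) \left(-5 + 8\right) = 1 \cdot 3 = 3$)
$Z{\left(p \right)} = - \frac{1}{9}$ ($Z{\left(p \right)} = \frac{1}{9} \left(-1\right) = - \frac{1}{9}$)
$\left(Z{\left(D \right)} + 5\right) T = \left(- \frac{1}{9} + 5\right) \left(-8\right) = \frac{44}{9} \left(-8\right) = - \frac{352}{9}$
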